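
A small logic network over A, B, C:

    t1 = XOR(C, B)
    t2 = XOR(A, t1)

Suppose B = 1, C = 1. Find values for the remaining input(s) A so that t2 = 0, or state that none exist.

t2 = XOR(A, t1) must be 0, so A and t1 are equal.
Check with B = 1, C = 1 and A=0:
t1 = XOR(C, B) = XOR(1, 1) = 0
t2 = XOR(A, t1) = XOR(0, 0) = 0
So t2 = 0.

A=0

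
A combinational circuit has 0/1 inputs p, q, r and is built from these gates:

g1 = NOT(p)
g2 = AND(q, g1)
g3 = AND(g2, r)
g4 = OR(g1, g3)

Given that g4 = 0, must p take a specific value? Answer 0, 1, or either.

g4 = OR(g1, g3) must be 0, so both g1 = 0 and g3 = 0.
g1 = NOT(p) must be 0, so p = 1.
Every assignment with g4 = 0 has p = 1; there are 4 such assignment(s).
  p=1, q=0, r=0
  p=1, q=0, r=1
  p=1, q=1, r=0
  p=1, q=1, r=1

1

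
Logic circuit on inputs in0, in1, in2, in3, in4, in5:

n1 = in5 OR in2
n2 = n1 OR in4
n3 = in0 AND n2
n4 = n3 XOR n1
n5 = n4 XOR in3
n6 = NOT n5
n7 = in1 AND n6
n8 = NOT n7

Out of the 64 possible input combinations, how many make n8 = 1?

48

n8 = NOT n7 must be 1, so n7 = 0.
n7 = in1 AND n6 must be 0, so at least one of in1, n6 is 0.
Enumerating the 64 input combinations, 48 give n8 = 1 and 16 give n8 = 0.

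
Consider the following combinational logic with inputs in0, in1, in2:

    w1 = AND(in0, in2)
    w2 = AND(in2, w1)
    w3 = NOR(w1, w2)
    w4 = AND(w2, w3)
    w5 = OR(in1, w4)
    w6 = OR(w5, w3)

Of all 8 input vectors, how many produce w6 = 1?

w6 = OR(w5, w3) must be 1, so at least one of w5, w3 is 1.
Enumerating the 8 input combinations, 7 give w6 = 1 and 1 give w6 = 0.

7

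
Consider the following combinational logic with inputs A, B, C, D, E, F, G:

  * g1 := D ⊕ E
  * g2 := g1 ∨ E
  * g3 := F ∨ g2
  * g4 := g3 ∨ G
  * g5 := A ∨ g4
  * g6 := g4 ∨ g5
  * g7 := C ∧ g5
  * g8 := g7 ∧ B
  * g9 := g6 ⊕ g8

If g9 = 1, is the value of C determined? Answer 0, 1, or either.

Both values of C occur among assignments with g9 = 1:
  C=0: A=0, B=0, C=0, D=0, E=0, F=0, G=1
  C=1: A=0, B=0, C=1, D=0, E=0, F=0, G=1

either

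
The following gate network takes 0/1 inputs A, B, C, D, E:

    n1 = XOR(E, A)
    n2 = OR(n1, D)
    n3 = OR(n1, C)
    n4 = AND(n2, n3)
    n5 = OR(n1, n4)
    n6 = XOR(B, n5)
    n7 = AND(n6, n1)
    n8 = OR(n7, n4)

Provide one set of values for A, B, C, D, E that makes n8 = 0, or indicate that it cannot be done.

A=1, B=0, C=1, D=0, E=1

n8 = OR(n7, n4) must be 0, so both n7 = 0 and n4 = 0.
n7 = AND(n6, n1) must be 0, so at least one of n6, n1 is 0.
n4 = AND(n2, n3) must be 0, so at least one of n2, n3 is 0.
Check with A=1, B=0, C=1, D=0, E=1:
n1 = XOR(E, A) = XOR(1, 1) = 0
n2 = OR(n1, D) = OR(0, 0) = 0
n3 = OR(n1, C) = OR(0, 1) = 1
n4 = AND(n2, n3) = AND(0, 1) = 0
n5 = OR(n1, n4) = OR(0, 0) = 0
n6 = XOR(B, n5) = XOR(0, 0) = 0
n7 = AND(n6, n1) = AND(0, 0) = 0
n8 = OR(n7, n4) = OR(0, 0) = 0
So n8 = 0 as required.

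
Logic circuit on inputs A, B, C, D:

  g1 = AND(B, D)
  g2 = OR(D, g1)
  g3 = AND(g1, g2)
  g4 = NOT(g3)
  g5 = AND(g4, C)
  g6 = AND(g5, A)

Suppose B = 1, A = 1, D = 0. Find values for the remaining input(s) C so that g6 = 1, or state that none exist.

Check with B = 1, A = 1, D = 0 and C=1:
g1 = AND(B, D) = AND(1, 0) = 0
g2 = OR(D, g1) = OR(0, 0) = 0
g3 = AND(g1, g2) = AND(0, 0) = 0
g4 = NOT(g3) = NOT 0 = 1
g5 = AND(g4, C) = AND(1, 1) = 1
g6 = AND(g5, A) = AND(1, 1) = 1
So g6 = 1.

C=1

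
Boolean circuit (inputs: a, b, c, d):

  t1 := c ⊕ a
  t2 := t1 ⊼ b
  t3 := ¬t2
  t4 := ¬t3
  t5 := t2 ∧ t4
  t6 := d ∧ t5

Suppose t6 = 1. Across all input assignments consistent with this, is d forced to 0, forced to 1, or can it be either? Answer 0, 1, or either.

1

t6 = d ∧ t5 must be 1, so both d = 1 and t5 = 1.
Every assignment with t6 = 1 has d = 1; there are 6 such assignment(s).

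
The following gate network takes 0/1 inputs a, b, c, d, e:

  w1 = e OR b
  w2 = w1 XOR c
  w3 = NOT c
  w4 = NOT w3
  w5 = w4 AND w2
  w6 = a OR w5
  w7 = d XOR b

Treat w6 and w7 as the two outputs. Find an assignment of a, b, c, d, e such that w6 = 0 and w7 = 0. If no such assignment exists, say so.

Check with a=0 b=1 c=0 d=1 e=1:
w1 = e OR b = 1 OR 1 = 1
w2 = w1 XOR c = 1 XOR 0 = 1
w3 = NOT c = NOT 0 = 1
w4 = NOT w3 = NOT 1 = 0
w5 = w4 AND w2 = 0 AND 1 = 0
w6 = a OR w5 = 0 OR 0 = 0
w7 = d XOR b = 1 XOR 1 = 0
So w6 = 0 and w7 = 0.

a=0 b=1 c=0 d=1 e=1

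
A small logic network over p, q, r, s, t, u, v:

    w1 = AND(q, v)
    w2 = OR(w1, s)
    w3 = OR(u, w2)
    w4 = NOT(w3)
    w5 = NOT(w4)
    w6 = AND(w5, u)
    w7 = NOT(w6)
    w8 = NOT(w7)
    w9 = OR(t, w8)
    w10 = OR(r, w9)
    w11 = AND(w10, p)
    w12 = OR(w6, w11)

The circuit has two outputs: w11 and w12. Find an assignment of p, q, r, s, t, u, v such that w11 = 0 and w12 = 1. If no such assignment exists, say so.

Check with p=0 q=1 r=1 s=1 t=0 u=1 v=0:
w1 = AND(q, v) = AND(1, 0) = 0
w2 = OR(w1, s) = OR(0, 1) = 1
w3 = OR(u, w2) = OR(1, 1) = 1
w4 = NOT(w3) = NOT 1 = 0
w5 = NOT(w4) = NOT 0 = 1
w6 = AND(w5, u) = AND(1, 1) = 1
w7 = NOT(w6) = NOT 1 = 0
w8 = NOT(w7) = NOT 0 = 1
w9 = OR(t, w8) = OR(0, 1) = 1
w10 = OR(r, w9) = OR(1, 1) = 1
w11 = AND(w10, p) = AND(1, 0) = 0
w12 = OR(w6, w11) = OR(1, 0) = 1
So w11 = 0 and w12 = 1.

p=0 q=1 r=1 s=1 t=0 u=1 v=0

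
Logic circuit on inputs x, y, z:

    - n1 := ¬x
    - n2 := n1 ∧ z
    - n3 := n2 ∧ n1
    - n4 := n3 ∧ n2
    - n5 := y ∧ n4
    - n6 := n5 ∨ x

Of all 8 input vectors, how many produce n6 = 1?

n6 = n5 ∨ x must be 1, so at least one of n5, x is 1.
Satisfying assignments:
  x=0, y=1, z=1
  x=1, y=0, z=0
  x=1, y=0, z=1
  x=1, y=1, z=0
  x=1, y=1, z=1

5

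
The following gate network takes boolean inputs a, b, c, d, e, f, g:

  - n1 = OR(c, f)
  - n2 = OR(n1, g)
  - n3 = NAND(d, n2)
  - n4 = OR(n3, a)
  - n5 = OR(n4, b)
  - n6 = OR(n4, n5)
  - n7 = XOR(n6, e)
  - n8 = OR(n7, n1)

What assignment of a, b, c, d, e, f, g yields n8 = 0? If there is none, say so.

a=1, b=1, c=0, d=1, e=1, f=0, g=1

n8 = OR(n7, n1) must be 0, so both n7 = 0 and n1 = 0.
n7 = XOR(n6, e) must be 0, so n6 and e are equal.
n1 = OR(c, f) must be 0, so both c = 0 and f = 0.
Check with a=1, b=1, c=0, d=1, e=1, f=0, g=1:
n1 = OR(c, f) = OR(0, 0) = 0
n2 = OR(n1, g) = OR(0, 1) = 1
n3 = NAND(d, n2) = NAND(1, 1) = 0
n4 = OR(n3, a) = OR(0, 1) = 1
n5 = OR(n4, b) = OR(1, 1) = 1
n6 = OR(n4, n5) = OR(1, 1) = 1
n7 = XOR(n6, e) = XOR(1, 1) = 0
n8 = OR(n7, n1) = OR(0, 0) = 0
So n8 = 0 as required.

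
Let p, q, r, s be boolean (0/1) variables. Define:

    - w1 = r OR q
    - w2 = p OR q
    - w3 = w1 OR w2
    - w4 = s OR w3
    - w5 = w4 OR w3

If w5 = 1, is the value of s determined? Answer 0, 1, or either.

Both values of s occur among assignments with w5 = 1:
  s=0: p=0, q=0, r=1, s=0
  s=1: p=0, q=0, r=0, s=1

either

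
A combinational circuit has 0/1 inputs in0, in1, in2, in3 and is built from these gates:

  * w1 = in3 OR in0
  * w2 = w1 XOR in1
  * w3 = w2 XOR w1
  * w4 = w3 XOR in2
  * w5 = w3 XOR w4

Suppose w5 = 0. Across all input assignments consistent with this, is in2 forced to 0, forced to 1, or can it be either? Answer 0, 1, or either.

0

w5 = w3 XOR w4 must be 0, so w3 and w4 are equal.
Every assignment with w5 = 0 has in2 = 0; there are 8 such assignment(s).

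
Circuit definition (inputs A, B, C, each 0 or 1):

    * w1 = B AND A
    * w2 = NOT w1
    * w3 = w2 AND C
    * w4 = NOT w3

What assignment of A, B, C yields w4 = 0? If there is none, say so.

w4 = NOT w3 must be 0, so w3 = 1.
w3 = w2 AND C must be 1, so both w2 = 1 and C = 1.
Check with A=0 B=1 C=1:
w1 = B AND A = 1 AND 0 = 0
w2 = NOT w1 = NOT 0 = 1
w3 = w2 AND C = 1 AND 1 = 1
w4 = NOT w3 = NOT 1 = 0
So w4 = 0 as required.

A=0 B=1 C=1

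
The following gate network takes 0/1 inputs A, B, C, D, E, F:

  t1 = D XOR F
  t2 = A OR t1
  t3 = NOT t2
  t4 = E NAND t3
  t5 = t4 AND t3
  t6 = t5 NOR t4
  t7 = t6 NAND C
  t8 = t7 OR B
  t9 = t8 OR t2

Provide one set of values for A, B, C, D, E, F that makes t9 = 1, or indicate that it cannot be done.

Check with A=1 B=0 C=0 D=0 E=0 F=1:
t1 = D XOR F = 0 XOR 1 = 1
t2 = A OR t1 = 1 OR 1 = 1
t3 = NOT t2 = NOT 1 = 0
t4 = E NAND t3 = 0 NAND 0 = 1
t5 = t4 AND t3 = 1 AND 0 = 0
t6 = t5 NOR t4 = 0 NOR 1 = 0
t7 = t6 NAND C = 0 NAND 0 = 1
t8 = t7 OR B = 1 OR 0 = 1
t9 = t8 OR t2 = 1 OR 1 = 1
So t9 = 1 as required.

A=1 B=0 C=0 D=0 E=0 F=1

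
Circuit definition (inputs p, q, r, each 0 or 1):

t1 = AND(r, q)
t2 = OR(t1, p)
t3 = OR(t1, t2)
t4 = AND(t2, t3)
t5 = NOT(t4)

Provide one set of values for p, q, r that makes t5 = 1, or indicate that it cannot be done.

p=0, q=1, r=0

t5 = NOT(t4) must be 1, so t4 = 0.
t4 = AND(t2, t3) must be 0, so at least one of t2, t3 is 0.
Check with p=0, q=1, r=0:
t1 = AND(r, q) = AND(0, 1) = 0
t2 = OR(t1, p) = OR(0, 0) = 0
t3 = OR(t1, t2) = OR(0, 0) = 0
t4 = AND(t2, t3) = AND(0, 0) = 0
t5 = NOT(t4) = NOT 0 = 1
So t5 = 1 as required.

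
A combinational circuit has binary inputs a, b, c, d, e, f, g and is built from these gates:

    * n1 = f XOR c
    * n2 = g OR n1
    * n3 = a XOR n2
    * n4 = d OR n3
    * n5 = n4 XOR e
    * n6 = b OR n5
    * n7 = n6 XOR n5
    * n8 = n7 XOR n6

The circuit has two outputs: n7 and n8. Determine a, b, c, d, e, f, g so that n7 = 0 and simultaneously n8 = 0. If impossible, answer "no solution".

Check with a=1 b=0 c=0 d=0 e=1 f=0 g=0:
n1 = f XOR c = 0 XOR 0 = 0
n2 = g OR n1 = 0 OR 0 = 0
n3 = a XOR n2 = 1 XOR 0 = 1
n4 = d OR n3 = 0 OR 1 = 1
n5 = n4 XOR e = 1 XOR 1 = 0
n6 = b OR n5 = 0 OR 0 = 0
n7 = n6 XOR n5 = 0 XOR 0 = 0
n8 = n7 XOR n6 = 0 XOR 0 = 0
So n7 = 0 and n8 = 0.

a=1 b=0 c=0 d=0 e=1 f=0 g=0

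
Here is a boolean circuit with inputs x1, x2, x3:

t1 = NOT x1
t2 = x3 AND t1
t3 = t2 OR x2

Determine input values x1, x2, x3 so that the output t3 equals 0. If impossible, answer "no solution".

x1=1 x2=0 x3=0

Check with x1=1 x2=0 x3=0:
t1 = NOT x1 = NOT 1 = 0
t2 = x3 AND t1 = 0 AND 0 = 0
t3 = t2 OR x2 = 0 OR 0 = 0
So t3 = 0 as required.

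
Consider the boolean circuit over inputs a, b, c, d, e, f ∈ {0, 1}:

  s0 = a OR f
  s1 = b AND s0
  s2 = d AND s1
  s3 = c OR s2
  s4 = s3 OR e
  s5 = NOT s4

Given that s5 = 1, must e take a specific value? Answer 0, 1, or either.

0

s5 = NOT s4 must be 1, so s4 = 0.
Every assignment with s5 = 1 has e = 0; there are 13 such assignment(s).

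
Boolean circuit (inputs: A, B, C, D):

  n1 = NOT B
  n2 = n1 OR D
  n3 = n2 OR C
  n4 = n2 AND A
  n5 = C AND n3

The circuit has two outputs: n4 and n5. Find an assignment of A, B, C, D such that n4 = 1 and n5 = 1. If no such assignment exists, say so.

A=1, B=1, C=1, D=1

Check with A=1, B=1, C=1, D=1:
n1 = NOT B = NOT 1 = 0
n2 = n1 OR D = 0 OR 1 = 1
n3 = n2 OR C = 1 OR 1 = 1
n4 = n2 AND A = 1 AND 1 = 1
n5 = C AND n3 = 1 AND 1 = 1
So n4 = 1 and n5 = 1.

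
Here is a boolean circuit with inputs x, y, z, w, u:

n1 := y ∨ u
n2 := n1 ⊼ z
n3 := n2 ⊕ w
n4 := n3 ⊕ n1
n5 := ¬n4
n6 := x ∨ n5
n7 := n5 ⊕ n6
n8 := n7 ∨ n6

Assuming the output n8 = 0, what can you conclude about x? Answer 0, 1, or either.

0

n8 = n7 ∨ n6 must be 0, so both n7 = 0 and n6 = 0.
n7 = n5 ⊕ n6 must be 0, so n5 and n6 are equal.
n6 = x ∨ n5 must be 0, so both x = 0 and n5 = 0.
Every assignment with n8 = 0 has x = 0; there are 8 such assignment(s).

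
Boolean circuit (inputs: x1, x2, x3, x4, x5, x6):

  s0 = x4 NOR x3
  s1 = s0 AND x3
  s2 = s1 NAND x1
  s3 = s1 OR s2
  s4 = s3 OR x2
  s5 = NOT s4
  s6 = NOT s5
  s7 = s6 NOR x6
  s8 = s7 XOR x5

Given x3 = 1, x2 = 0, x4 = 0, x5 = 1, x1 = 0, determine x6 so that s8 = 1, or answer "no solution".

s8 = s7 XOR x5 must be 1, so s7 and x5 differ.
Check with x3 = 1, x2 = 0, x4 = 0, x5 = 1, x1 = 0 and x6=1:
s0 = x4 NOR x3 = 0 NOR 1 = 0
s1 = s0 AND x3 = 0 AND 1 = 0
s2 = s1 NAND x1 = 0 NAND 0 = 1
s3 = s1 OR s2 = 0 OR 1 = 1
s4 = s3 OR x2 = 1 OR 0 = 1
s5 = NOT s4 = NOT 1 = 0
s6 = NOT s5 = NOT 0 = 1
s7 = s6 NOR x6 = 1 NOR 1 = 0
s8 = s7 XOR x5 = 0 XOR 1 = 1
So s8 = 1.

x6=1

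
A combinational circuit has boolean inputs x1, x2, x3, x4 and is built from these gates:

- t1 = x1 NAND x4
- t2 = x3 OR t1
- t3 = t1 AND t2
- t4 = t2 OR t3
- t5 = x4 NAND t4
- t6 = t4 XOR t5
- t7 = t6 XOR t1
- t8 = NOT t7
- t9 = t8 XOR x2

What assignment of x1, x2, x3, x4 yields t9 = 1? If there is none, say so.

x1=1, x2=1, x3=1, x4=1

t9 = t8 XOR x2 must be 1, so t8 and x2 differ.
Check with x1=1, x2=1, x3=1, x4=1:
t1 = x1 NAND x4 = 1 NAND 1 = 0
t2 = x3 OR t1 = 1 OR 0 = 1
t3 = t1 AND t2 = 0 AND 1 = 0
t4 = t2 OR t3 = 1 OR 0 = 1
t5 = x4 NAND t4 = 1 NAND 1 = 0
t6 = t4 XOR t5 = 1 XOR 0 = 1
t7 = t6 XOR t1 = 1 XOR 0 = 1
t8 = NOT t7 = NOT 1 = 0
t9 = t8 XOR x2 = 0 XOR 1 = 1
So t9 = 1 as required.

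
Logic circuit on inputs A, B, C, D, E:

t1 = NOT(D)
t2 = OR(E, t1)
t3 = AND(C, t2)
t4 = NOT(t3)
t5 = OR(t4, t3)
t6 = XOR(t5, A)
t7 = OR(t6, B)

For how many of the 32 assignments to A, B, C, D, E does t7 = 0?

t7 = OR(t6, B) must be 0, so both t6 = 0 and B = 0.
t6 = XOR(t5, A) must be 0, so t5 and A are equal.
Enumerating the 32 input combinations, 8 give t7 = 0 and 24 give t7 = 1.

8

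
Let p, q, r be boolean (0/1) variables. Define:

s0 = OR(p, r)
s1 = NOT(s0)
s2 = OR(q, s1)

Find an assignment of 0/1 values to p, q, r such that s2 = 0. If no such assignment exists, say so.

p=1, q=0, r=0

Check with p=1, q=0, r=0:
s0 = OR(p, r) = OR(1, 0) = 1
s1 = NOT(s0) = NOT 1 = 0
s2 = OR(q, s1) = OR(0, 0) = 0
So s2 = 0 as required.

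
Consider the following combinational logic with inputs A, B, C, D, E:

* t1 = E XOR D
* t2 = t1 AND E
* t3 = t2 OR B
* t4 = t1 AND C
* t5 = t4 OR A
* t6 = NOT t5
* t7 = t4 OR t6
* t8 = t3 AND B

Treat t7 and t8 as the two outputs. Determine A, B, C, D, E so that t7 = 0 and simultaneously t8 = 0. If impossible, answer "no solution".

A=1, B=0, C=0, D=1, E=1

Check with A=1, B=0, C=0, D=1, E=1:
t1 = E XOR D = 1 XOR 1 = 0
t2 = t1 AND E = 0 AND 1 = 0
t3 = t2 OR B = 0 OR 0 = 0
t4 = t1 AND C = 0 AND 0 = 0
t5 = t4 OR A = 0 OR 1 = 1
t6 = NOT t5 = NOT 1 = 0
t7 = t4 OR t6 = 0 OR 0 = 0
t8 = t3 AND B = 0 AND 0 = 0
So t7 = 0 and t8 = 0.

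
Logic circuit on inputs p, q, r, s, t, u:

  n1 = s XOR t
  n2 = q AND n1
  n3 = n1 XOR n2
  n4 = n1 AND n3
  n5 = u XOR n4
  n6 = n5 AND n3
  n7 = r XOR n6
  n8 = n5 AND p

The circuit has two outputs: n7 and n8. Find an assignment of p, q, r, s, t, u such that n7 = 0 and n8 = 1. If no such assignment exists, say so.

Check with p=1, q=0, r=1, s=1, t=0, u=0:
n1 = s XOR t = 1 XOR 0 = 1
n2 = q AND n1 = 0 AND 1 = 0
n3 = n1 XOR n2 = 1 XOR 0 = 1
n4 = n1 AND n3 = 1 AND 1 = 1
n5 = u XOR n4 = 0 XOR 1 = 1
n6 = n5 AND n3 = 1 AND 1 = 1
n7 = r XOR n6 = 1 XOR 1 = 0
n8 = n5 AND p = 1 AND 1 = 1
So n7 = 0 and n8 = 1.

p=1, q=0, r=1, s=1, t=0, u=0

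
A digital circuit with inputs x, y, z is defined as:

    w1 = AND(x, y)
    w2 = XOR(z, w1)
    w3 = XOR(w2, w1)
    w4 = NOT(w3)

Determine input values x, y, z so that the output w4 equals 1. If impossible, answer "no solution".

x=0, y=1, z=0

w4 = NOT(w3) must be 1, so w3 = 0.
w3 = XOR(w2, w1) must be 0, so w2 and w1 are equal.
Check with x=0, y=1, z=0:
w1 = AND(x, y) = AND(0, 1) = 0
w2 = XOR(z, w1) = XOR(0, 0) = 0
w3 = XOR(w2, w1) = XOR(0, 0) = 0
w4 = NOT(w3) = NOT 0 = 1
So w4 = 1 as required.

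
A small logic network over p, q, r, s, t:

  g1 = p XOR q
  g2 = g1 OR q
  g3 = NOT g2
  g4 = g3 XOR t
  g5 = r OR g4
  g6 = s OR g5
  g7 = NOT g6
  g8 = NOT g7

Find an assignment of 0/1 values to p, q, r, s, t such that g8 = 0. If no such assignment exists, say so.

p=1, q=0, r=0, s=0, t=0

g8 = NOT g7 must be 0, so g7 = 1.
Check with p=1, q=0, r=0, s=0, t=0:
g1 = p XOR q = 1 XOR 0 = 1
g2 = g1 OR q = 1 OR 0 = 1
g3 = NOT g2 = NOT 1 = 0
g4 = g3 XOR t = 0 XOR 0 = 0
g5 = r OR g4 = 0 OR 0 = 0
g6 = s OR g5 = 0 OR 0 = 0
g7 = NOT g6 = NOT 0 = 1
g8 = NOT g7 = NOT 1 = 0
So g8 = 0 as required.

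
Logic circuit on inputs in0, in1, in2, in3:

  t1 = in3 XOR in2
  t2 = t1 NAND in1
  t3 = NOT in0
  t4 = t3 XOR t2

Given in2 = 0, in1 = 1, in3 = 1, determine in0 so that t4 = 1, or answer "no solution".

t4 = t3 XOR t2 must be 1, so t3 and t2 differ.
Check with in2 = 0, in1 = 1, in3 = 1 and in0=0:
t1 = in3 XOR in2 = 1 XOR 0 = 1
t2 = t1 NAND in1 = 1 NAND 1 = 0
t3 = NOT in0 = NOT 0 = 1
t4 = t3 XOR t2 = 1 XOR 0 = 1
So t4 = 1.

in0=0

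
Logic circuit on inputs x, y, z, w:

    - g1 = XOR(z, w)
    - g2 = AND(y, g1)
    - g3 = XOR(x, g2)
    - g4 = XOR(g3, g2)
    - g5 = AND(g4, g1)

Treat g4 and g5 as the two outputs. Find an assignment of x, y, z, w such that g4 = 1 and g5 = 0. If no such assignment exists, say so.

Check with x=1, y=1, z=1, w=1:
g1 = XOR(z, w) = XOR(1, 1) = 0
g2 = AND(y, g1) = AND(1, 0) = 0
g3 = XOR(x, g2) = XOR(1, 0) = 1
g4 = XOR(g3, g2) = XOR(1, 0) = 1
g5 = AND(g4, g1) = AND(1, 0) = 0
So g4 = 1 and g5 = 0.

x=1, y=1, z=1, w=1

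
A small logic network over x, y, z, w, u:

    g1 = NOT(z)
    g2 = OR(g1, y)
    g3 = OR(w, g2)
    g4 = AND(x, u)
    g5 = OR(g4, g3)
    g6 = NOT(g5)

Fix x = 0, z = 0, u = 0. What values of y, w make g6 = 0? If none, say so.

g6 = NOT(g5) must be 0, so g5 = 1.
Check with x = 0, z = 0, u = 0 and y=0, w=0:
g1 = NOT(z) = NOT 0 = 1
g2 = OR(g1, y) = OR(1, 0) = 1
g3 = OR(w, g2) = OR(0, 1) = 1
g4 = AND(x, u) = AND(0, 0) = 0
g5 = OR(g4, g3) = OR(0, 1) = 1
g6 = NOT(g5) = NOT 1 = 0
So g6 = 0.

y=0, w=0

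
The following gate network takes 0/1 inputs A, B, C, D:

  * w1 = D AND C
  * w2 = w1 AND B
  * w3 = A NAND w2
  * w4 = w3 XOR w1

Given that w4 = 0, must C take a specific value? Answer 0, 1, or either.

1

w4 = w3 XOR w1 must be 0, so w3 and w1 are equal.
Every assignment with w4 = 0 has C = 1; there are 3 such assignment(s).
  A=0, B=0, C=1, D=1
  A=0, B=1, C=1, D=1
  A=1, B=0, C=1, D=1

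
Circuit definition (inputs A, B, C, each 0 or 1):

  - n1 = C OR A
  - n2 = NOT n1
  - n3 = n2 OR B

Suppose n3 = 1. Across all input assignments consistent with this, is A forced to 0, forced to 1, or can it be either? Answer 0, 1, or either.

Both values of A occur among assignments with n3 = 1:
  A=0: A=0, B=0, C=0
  A=1: A=1, B=1, C=0

either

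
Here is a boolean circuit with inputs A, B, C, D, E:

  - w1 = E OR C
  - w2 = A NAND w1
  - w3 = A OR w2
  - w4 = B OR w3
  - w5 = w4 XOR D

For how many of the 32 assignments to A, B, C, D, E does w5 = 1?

16

w5 = w4 XOR D must be 1, so w4 and D differ.
Enumerating the 32 input combinations, 16 give w5 = 1 and 16 give w5 = 0.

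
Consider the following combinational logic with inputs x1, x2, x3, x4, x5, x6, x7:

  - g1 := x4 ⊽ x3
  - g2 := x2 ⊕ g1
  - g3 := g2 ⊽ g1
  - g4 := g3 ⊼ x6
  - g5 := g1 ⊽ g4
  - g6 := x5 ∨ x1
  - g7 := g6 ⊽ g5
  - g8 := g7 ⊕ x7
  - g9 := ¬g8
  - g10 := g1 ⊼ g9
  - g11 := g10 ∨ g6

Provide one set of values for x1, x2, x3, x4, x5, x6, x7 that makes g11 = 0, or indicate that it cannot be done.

x1=0, x2=0, x3=0, x4=0, x5=0, x6=0, x7=1

g11 = g10 ∨ g6 must be 0, so both g10 = 0 and g6 = 0.
g10 = g1 ⊼ g9 must be 0, so both g1 = 1 and g9 = 1.
Check with x1=0, x2=0, x3=0, x4=0, x5=0, x6=0, x7=1:
g1 = x4 ⊽ x3 = 0 ⊽ 0 = 1
g2 = x2 ⊕ g1 = 0 ⊕ 1 = 1
g3 = g2 ⊽ g1 = 1 ⊽ 1 = 0
g4 = g3 ⊼ x6 = 0 ⊼ 0 = 1
g5 = g1 ⊽ g4 = 1 ⊽ 1 = 0
g6 = x5 ∨ x1 = 0 ∨ 0 = 0
g7 = g6 ⊽ g5 = 0 ⊽ 0 = 1
g8 = g7 ⊕ x7 = 1 ⊕ 1 = 0
g9 = ¬g8 = ¬0 = 1
g10 = g1 ⊼ g9 = 1 ⊼ 1 = 0
g11 = g10 ∨ g6 = 0 ∨ 0 = 0
So g11 = 0 as required.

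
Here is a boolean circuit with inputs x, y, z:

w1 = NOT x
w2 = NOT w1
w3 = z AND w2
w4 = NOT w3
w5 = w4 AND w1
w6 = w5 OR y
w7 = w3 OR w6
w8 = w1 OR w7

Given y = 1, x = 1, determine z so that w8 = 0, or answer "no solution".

no solution exists

With y = 1, x = 1 fixed, none of the 2 settings of z give w8 = 0.
For example, with z=1:
w1 = NOT x = NOT 1 = 0
w2 = NOT w1 = NOT 0 = 1
w3 = z AND w2 = 1 AND 1 = 1
w4 = NOT w3 = NOT 1 = 0
w5 = w4 AND w1 = 0 AND 0 = 0
w6 = w5 OR y = 0 OR 1 = 1
w7 = w3 OR w6 = 1 OR 1 = 1
w8 = w1 OR w7 = 0 OR 1 = 1
giving w8 = 1 ≠ 0.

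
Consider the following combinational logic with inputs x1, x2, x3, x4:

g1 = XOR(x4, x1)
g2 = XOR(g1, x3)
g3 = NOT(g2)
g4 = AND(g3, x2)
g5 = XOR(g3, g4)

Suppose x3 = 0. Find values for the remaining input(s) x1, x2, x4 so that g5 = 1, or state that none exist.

g5 = XOR(g3, g4) must be 1, so g3 and g4 differ.
Check with x3 = 0 and x1=0, x2=0, x4=0:
g1 = XOR(x4, x1) = XOR(0, 0) = 0
g2 = XOR(g1, x3) = XOR(0, 0) = 0
g3 = NOT(g2) = NOT 0 = 1
g4 = AND(g3, x2) = AND(1, 0) = 0
g5 = XOR(g3, g4) = XOR(1, 0) = 1
So g5 = 1.

x1=0, x2=0, x4=0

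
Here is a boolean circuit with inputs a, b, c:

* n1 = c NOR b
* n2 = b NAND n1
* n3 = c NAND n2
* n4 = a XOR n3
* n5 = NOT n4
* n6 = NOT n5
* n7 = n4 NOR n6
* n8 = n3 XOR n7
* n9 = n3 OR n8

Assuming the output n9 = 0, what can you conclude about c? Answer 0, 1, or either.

n9 = n3 OR n8 must be 0, so both n3 = 0 and n8 = 0.
n3 = c NAND n2 must be 0, so both c = 1 and n2 = 1.
n8 = n3 XOR n7 must be 0, so n3 and n7 are equal.
Every assignment with n9 = 0 has c = 1; there are 2 such assignment(s).
  a=1, b=0, c=1
  a=1, b=1, c=1

1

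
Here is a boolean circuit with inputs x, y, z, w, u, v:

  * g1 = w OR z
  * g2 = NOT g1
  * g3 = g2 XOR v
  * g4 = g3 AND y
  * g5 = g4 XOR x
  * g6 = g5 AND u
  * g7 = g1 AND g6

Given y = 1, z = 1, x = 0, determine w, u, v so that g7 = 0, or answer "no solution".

g7 = g1 AND g6 must be 0, so at least one of g1, g6 is 0.
Check with y = 1, z = 1, x = 0 and w=0, u=0, v=0:
g1 = w OR z = 0 OR 1 = 1
g2 = NOT g1 = NOT 1 = 0
g3 = g2 XOR v = 0 XOR 0 = 0
g4 = g3 AND y = 0 AND 1 = 0
g5 = g4 XOR x = 0 XOR 0 = 0
g6 = g5 AND u = 0 AND 0 = 0
g7 = g1 AND g6 = 1 AND 0 = 0
So g7 = 0.

w=0, u=0, v=0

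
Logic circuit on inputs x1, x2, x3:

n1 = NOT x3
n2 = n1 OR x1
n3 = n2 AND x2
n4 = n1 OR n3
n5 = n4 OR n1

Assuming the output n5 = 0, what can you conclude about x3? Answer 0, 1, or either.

1

n5 = n4 OR n1 must be 0, so both n4 = 0 and n1 = 0.
n4 = n1 OR n3 must be 0, so both n1 = 0 and n3 = 0.
Every assignment with n5 = 0 has x3 = 1; there are 3 such assignment(s).
  x1=0, x2=0, x3=1
  x1=0, x2=1, x3=1
  x1=1, x2=0, x3=1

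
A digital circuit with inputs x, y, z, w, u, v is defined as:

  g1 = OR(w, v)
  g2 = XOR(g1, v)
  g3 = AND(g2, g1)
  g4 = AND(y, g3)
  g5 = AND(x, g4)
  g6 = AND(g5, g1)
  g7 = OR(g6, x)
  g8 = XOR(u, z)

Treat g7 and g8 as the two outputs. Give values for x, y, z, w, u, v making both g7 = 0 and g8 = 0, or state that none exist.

Check with x=0 y=0 z=1 w=0 u=1 v=1:
g1 = OR(w, v) = OR(0, 1) = 1
g2 = XOR(g1, v) = XOR(1, 1) = 0
g3 = AND(g2, g1) = AND(0, 1) = 0
g4 = AND(y, g3) = AND(0, 0) = 0
g5 = AND(x, g4) = AND(0, 0) = 0
g6 = AND(g5, g1) = AND(0, 1) = 0
g7 = OR(g6, x) = OR(0, 0) = 0
g8 = XOR(u, z) = XOR(1, 1) = 0
So g7 = 0 and g8 = 0.

x=0 y=0 z=1 w=0 u=1 v=1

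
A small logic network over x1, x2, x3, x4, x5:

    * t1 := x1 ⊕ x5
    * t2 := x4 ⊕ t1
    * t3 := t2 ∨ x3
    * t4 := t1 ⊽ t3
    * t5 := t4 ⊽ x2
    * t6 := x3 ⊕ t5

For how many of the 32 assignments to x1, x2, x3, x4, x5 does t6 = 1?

t6 = x3 ⊕ t5 must be 1, so x3 and t5 differ.
Enumerating the 32 input combinations, 14 give t6 = 1 and 18 give t6 = 0.

14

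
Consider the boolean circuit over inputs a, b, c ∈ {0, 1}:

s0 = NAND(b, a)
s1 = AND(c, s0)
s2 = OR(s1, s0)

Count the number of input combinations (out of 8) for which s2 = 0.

2

s2 = OR(s1, s0) must be 0, so both s1 = 0 and s0 = 0.
s1 = AND(c, s0) must be 0, so at least one of c, s0 is 0.
s0 = NAND(b, a) must be 0, so both b = 1 and a = 1.
Enumerating the 8 input combinations, 2 give s2 = 0 and 6 give s2 = 1.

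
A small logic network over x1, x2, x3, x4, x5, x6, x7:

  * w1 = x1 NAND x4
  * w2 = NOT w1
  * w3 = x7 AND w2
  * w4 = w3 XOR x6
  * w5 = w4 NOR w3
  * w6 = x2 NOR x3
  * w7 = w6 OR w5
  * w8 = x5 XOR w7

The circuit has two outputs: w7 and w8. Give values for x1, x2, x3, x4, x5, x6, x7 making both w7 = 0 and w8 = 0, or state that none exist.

Check with x1=0 x2=0 x3=1 x4=0 x5=0 x6=1 x7=1:
w1 = x1 NAND x4 = 0 NAND 0 = 1
w2 = NOT w1 = NOT 1 = 0
w3 = x7 AND w2 = 1 AND 0 = 0
w4 = w3 XOR x6 = 0 XOR 1 = 1
w5 = w4 NOR w3 = 1 NOR 0 = 0
w6 = x2 NOR x3 = 0 NOR 1 = 0
w7 = w6 OR w5 = 0 OR 0 = 0
w8 = x5 XOR w7 = 0 XOR 0 = 0
So w7 = 0 and w8 = 0.

x1=0 x2=0 x3=1 x4=0 x5=0 x6=1 x7=1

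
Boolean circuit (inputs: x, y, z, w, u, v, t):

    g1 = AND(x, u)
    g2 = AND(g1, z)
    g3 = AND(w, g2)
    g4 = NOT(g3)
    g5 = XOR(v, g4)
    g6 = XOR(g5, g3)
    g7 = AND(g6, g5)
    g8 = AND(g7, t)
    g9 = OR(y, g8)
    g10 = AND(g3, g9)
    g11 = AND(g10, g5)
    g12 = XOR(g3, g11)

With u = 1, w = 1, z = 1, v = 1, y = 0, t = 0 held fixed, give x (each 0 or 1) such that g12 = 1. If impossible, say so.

x=1

Check with u = 1, w = 1, z = 1, v = 1, y = 0, t = 0 and x=1:
g1 = AND(x, u) = AND(1, 1) = 1
g2 = AND(g1, z) = AND(1, 1) = 1
g3 = AND(w, g2) = AND(1, 1) = 1
g4 = NOT(g3) = NOT 1 = 0
g5 = XOR(v, g4) = XOR(1, 0) = 1
g6 = XOR(g5, g3) = XOR(1, 1) = 0
g7 = AND(g6, g5) = AND(0, 1) = 0
g8 = AND(g7, t) = AND(0, 0) = 0
g9 = OR(y, g8) = OR(0, 0) = 0
g10 = AND(g3, g9) = AND(1, 0) = 0
g11 = AND(g10, g5) = AND(0, 1) = 0
g12 = XOR(g3, g11) = XOR(1, 0) = 1
So g12 = 1.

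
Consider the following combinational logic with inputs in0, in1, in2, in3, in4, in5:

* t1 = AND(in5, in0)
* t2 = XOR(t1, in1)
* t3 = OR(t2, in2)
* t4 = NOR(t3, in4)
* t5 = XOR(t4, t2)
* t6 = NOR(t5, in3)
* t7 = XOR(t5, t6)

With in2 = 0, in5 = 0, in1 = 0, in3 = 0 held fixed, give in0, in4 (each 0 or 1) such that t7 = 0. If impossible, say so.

no solution exists

With in2 = 0, in5 = 0, in1 = 0, in3 = 0 fixed, none of the 4 settings of in0, in4 give t7 = 0.
For example, with in0=1, in4=0:
t1 = AND(in5, in0) = AND(0, 1) = 0
t2 = XOR(t1, in1) = XOR(0, 0) = 0
t3 = OR(t2, in2) = OR(0, 0) = 0
t4 = NOR(t3, in4) = NOR(0, 0) = 1
t5 = XOR(t4, t2) = XOR(1, 0) = 1
t6 = NOR(t5, in3) = NOR(1, 0) = 0
t7 = XOR(t5, t6) = XOR(1, 0) = 1
giving t7 = 1 ≠ 0.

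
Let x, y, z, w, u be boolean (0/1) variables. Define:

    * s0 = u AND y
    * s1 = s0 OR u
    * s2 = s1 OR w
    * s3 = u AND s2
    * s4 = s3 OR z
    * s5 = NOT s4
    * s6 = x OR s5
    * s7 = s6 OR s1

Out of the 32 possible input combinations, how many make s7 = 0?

s7 = s6 OR s1 must be 0, so both s6 = 0 and s1 = 0.
s6 = x OR s5 must be 0, so both x = 0 and s5 = 0.
s1 = s0 OR u must be 0, so both s0 = 0 and u = 0.
Satisfying assignments:
  x=0, y=0, z=1, w=0, u=0
  x=0, y=0, z=1, w=1, u=0
  x=0, y=1, z=1, w=0, u=0
  x=0, y=1, z=1, w=1, u=0

4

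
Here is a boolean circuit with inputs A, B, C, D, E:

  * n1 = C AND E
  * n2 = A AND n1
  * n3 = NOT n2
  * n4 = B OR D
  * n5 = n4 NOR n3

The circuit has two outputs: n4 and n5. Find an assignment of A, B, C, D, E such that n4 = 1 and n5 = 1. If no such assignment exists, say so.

Across all 32 input combinations, none give both n4 = 1 and n5 = 1.

no solution exists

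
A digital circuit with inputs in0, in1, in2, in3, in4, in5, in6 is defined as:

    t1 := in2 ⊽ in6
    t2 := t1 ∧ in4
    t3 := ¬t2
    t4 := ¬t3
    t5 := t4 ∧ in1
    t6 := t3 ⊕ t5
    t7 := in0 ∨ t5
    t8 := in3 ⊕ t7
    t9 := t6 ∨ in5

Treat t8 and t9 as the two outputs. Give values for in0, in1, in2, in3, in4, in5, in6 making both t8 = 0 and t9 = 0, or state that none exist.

Check with in0=1, in1=0, in2=0, in3=1, in4=1, in5=0, in6=0:
t1 = in2 ⊽ in6 = 0 ⊽ 0 = 1
t2 = t1 ∧ in4 = 1 ∧ 1 = 1
t3 = ¬t2 = ¬1 = 0
t4 = ¬t3 = ¬0 = 1
t5 = t4 ∧ in1 = 1 ∧ 0 = 0
t6 = t3 ⊕ t5 = 0 ⊕ 0 = 0
t7 = in0 ∨ t5 = 1 ∨ 0 = 1
t8 = in3 ⊕ t7 = 1 ⊕ 1 = 0
t9 = t6 ∨ in5 = 0 ∨ 0 = 0
So t8 = 0 and t9 = 0.

in0=1, in1=0, in2=0, in3=1, in4=1, in5=0, in6=0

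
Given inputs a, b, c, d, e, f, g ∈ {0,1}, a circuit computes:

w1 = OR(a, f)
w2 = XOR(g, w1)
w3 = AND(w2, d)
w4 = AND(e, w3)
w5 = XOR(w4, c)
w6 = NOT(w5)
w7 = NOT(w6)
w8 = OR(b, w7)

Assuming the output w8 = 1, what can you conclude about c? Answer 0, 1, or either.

Both values of c occur among assignments with w8 = 1:
  c=0: a=0, b=0, c=0, d=1, e=1, f=0, g=1
  c=1: a=0, b=0, c=1, d=0, e=0, f=0, g=0

either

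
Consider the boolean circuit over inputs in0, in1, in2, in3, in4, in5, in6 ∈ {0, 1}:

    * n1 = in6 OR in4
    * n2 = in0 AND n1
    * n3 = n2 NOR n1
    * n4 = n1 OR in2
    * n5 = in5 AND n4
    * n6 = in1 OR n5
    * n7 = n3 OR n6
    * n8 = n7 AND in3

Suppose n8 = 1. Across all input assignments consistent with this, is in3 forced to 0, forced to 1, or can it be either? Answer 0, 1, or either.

1

n8 = n7 AND in3 must be 1, so both n7 = 1 and in3 = 1.
n7 = n3 OR n6 must be 1, so at least one of n3, n6 is 1.
Every assignment with n8 = 1 has in3 = 1; there are 52 such assignment(s).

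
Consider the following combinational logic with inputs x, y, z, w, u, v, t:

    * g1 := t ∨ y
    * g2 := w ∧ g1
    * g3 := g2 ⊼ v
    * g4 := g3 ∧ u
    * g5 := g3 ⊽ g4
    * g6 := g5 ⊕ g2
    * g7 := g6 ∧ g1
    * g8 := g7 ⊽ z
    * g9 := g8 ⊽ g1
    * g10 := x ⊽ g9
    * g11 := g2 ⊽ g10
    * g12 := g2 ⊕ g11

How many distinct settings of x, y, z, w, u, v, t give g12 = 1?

96

g12 = g2 ⊕ g11 must be 1, so g2 and g11 differ.
Enumerating the 128 input combinations, 96 give g12 = 1 and 32 give g12 = 0.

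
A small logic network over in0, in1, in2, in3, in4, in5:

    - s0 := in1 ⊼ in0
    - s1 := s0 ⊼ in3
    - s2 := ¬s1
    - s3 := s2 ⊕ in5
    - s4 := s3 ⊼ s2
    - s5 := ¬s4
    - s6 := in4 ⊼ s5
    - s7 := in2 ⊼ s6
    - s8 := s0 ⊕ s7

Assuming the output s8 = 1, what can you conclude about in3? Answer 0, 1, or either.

Both values of in3 occur among assignments with s8 = 1:
  in3=0: in0=0, in1=0, in2=1, in3=0, in4=0, in5=0
  in3=1: in0=0, in1=0, in2=1, in3=1, in4=0, in5=0

either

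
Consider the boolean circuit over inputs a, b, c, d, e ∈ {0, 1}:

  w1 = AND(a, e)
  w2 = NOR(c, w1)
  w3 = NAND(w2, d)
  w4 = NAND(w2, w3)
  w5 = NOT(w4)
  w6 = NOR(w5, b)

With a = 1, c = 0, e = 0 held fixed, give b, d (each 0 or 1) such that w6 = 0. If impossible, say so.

Check with a = 1, c = 0, e = 0 and b=0, d=0:
w1 = AND(a, e) = AND(1, 0) = 0
w2 = NOR(c, w1) = NOR(0, 0) = 1
w3 = NAND(w2, d) = NAND(1, 0) = 1
w4 = NAND(w2, w3) = NAND(1, 1) = 0
w5 = NOT(w4) = NOT 0 = 1
w6 = NOR(w5, b) = NOR(1, 0) = 0
So w6 = 0.

b=0, d=0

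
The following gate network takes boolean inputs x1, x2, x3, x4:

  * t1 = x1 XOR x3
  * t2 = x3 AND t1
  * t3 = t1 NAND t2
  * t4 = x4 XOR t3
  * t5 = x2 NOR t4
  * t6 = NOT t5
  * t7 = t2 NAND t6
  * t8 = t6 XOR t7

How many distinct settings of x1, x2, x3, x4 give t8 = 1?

7

t8 = t6 XOR t7 must be 1, so t6 and t7 differ.
Enumerating the 16 input combinations, 7 give t8 = 1 and 9 give t8 = 0.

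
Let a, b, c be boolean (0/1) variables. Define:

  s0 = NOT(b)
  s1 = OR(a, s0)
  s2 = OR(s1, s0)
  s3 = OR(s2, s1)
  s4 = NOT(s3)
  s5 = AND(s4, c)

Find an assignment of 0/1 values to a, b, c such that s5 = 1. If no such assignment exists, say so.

s5 = AND(s4, c) must be 1, so both s4 = 1 and c = 1.
Check with a=0 b=1 c=1:
s0 = NOT(b) = NOT 1 = 0
s1 = OR(a, s0) = OR(0, 0) = 0
s2 = OR(s1, s0) = OR(0, 0) = 0
s3 = OR(s2, s1) = OR(0, 0) = 0
s4 = NOT(s3) = NOT 0 = 1
s5 = AND(s4, c) = AND(1, 1) = 1
So s5 = 1 as required.

a=0 b=1 c=1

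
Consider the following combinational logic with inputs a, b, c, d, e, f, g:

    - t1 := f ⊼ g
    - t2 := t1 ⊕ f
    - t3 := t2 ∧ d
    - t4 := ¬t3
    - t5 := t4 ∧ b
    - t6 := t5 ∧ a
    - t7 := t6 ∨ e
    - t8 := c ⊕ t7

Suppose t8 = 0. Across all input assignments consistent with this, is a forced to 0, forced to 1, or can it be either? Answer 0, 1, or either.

either

Both values of a occur among assignments with t8 = 0:
  a=0: a=0, b=0, c=0, d=0, e=0, f=0, g=0
  a=1: a=1, b=0, c=0, d=0, e=0, f=0, g=0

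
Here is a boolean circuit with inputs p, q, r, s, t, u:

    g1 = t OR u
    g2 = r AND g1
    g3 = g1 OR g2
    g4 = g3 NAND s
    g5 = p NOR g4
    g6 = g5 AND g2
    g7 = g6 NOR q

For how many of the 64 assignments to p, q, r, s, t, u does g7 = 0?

35

g7 = g6 NOR q must be 0, so at least one of g6, q is 1.
Enumerating the 64 input combinations, 35 give g7 = 0 and 29 give g7 = 1.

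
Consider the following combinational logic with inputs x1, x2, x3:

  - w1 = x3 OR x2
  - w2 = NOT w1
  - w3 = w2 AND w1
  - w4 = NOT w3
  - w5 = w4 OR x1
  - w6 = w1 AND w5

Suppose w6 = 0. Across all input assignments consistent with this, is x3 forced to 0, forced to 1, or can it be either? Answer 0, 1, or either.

0

w6 = w1 AND w5 must be 0, so at least one of w1, w5 is 0.
Every assignment with w6 = 0 has x3 = 0; there are 2 such assignment(s).
  x1=0, x2=0, x3=0
  x1=1, x2=0, x3=0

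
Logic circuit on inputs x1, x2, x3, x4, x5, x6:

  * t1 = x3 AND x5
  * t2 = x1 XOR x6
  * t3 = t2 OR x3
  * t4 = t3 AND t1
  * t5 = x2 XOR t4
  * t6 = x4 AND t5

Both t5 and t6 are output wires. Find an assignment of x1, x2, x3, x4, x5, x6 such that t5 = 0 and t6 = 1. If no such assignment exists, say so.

Across all 64 input combinations, none give both t5 = 0 and t6 = 1.

no solution exists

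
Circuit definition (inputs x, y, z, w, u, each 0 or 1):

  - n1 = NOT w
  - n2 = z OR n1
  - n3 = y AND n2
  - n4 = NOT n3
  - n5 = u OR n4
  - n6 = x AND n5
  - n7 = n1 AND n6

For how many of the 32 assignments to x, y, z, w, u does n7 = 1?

6

n7 = n1 AND n6 must be 1, so both n1 = 1 and n6 = 1.
Satisfying assignments:
  x=1, y=0, z=0, w=0, u=0
  x=1, y=0, z=0, w=0, u=1
  x=1, y=0, z=1, w=0, u=0
  x=1, y=0, z=1, w=0, u=1
  x=1, y=1, z=0, w=0, u=1
  x=1, y=1, z=1, w=0, u=1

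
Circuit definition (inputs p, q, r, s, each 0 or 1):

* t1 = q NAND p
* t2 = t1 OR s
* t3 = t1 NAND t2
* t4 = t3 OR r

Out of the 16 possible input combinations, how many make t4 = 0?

t4 = t3 OR r must be 0, so both t3 = 0 and r = 0.
t3 = t1 NAND t2 must be 0, so both t1 = 1 and t2 = 1.
t1 = q NAND p must be 1, so at least one of q, p is 0.
Enumerating the 16 input combinations, 6 give t4 = 0 and 10 give t4 = 1.

6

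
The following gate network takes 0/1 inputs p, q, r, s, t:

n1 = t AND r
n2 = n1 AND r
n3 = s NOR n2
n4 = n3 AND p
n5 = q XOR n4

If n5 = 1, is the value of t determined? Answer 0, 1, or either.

either

Both values of t occur among assignments with n5 = 1:
  t=0: p=0, q=1, r=0, s=0, t=0
  t=1: p=0, q=1, r=0, s=0, t=1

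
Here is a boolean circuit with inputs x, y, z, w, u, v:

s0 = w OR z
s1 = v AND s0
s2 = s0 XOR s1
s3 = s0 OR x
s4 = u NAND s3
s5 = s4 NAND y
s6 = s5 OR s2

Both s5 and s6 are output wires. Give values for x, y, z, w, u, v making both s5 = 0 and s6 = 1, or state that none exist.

x=0 y=1 z=0 w=1 u=0 v=0

Check with x=0 y=1 z=0 w=1 u=0 v=0:
s0 = w OR z = 1 OR 0 = 1
s1 = v AND s0 = 0 AND 1 = 0
s2 = s0 XOR s1 = 1 XOR 0 = 1
s3 = s0 OR x = 1 OR 0 = 1
s4 = u NAND s3 = 0 NAND 1 = 1
s5 = s4 NAND y = 1 NAND 1 = 0
s6 = s5 OR s2 = 0 OR 1 = 1
So s5 = 0 and s6 = 1.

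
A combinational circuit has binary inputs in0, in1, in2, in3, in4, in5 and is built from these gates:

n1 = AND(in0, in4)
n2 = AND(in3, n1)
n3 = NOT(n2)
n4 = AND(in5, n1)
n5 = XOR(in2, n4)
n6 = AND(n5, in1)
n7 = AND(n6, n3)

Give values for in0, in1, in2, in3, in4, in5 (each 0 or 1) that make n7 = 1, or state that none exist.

n7 = AND(n6, n3) must be 1, so both n6 = 1 and n3 = 1.
n6 = AND(n5, in1) must be 1, so both n5 = 1 and in1 = 1.
n3 = NOT(n2) must be 1, so n2 = 0.
Check with in0=0 in1=1 in2=1 in3=0 in4=0 in5=0:
n1 = AND(in0, in4) = AND(0, 0) = 0
n2 = AND(in3, n1) = AND(0, 0) = 0
n3 = NOT(n2) = NOT 0 = 1
n4 = AND(in5, n1) = AND(0, 0) = 0
n5 = XOR(in2, n4) = XOR(1, 0) = 1
n6 = AND(n5, in1) = AND(1, 1) = 1
n7 = AND(n6, n3) = AND(1, 1) = 1
So n7 = 1 as required.

in0=0 in1=1 in2=1 in3=0 in4=0 in5=0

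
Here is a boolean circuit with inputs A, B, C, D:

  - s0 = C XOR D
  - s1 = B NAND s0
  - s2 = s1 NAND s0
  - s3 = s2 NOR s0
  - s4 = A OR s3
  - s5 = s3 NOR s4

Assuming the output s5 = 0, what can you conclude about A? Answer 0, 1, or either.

s5 = s3 NOR s4 must be 0, so at least one of s3, s4 is 1.
Every assignment with s5 = 0 has A = 1; there are 8 such assignment(s).

1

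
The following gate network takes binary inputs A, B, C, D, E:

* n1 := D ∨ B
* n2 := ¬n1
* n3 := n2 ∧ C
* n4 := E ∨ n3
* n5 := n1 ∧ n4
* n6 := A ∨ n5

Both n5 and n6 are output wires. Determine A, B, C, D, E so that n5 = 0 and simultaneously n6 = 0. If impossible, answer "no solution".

Check with A=0 B=0 C=0 D=1 E=0:
n1 = D ∨ B = 1 ∨ 0 = 1
n2 = ¬n1 = ¬1 = 0
n3 = n2 ∧ C = 0 ∧ 0 = 0
n4 = E ∨ n3 = 0 ∨ 0 = 0
n5 = n1 ∧ n4 = 1 ∧ 0 = 0
n6 = A ∨ n5 = 0 ∨ 0 = 0
So n5 = 0 and n6 = 0.

A=0 B=0 C=0 D=1 E=0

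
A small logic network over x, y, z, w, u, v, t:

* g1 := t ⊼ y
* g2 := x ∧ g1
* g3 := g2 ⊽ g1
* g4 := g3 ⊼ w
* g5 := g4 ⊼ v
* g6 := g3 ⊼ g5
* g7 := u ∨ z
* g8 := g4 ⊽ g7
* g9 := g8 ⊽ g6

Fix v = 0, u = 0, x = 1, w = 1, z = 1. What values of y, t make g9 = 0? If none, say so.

y=0, t=0

Check with v = 0, u = 0, x = 1, w = 1, z = 1 and y=0, t=0:
g1 = t ⊼ y = 0 ⊼ 0 = 1
g2 = x ∧ g1 = 1 ∧ 1 = 1
g3 = g2 ⊽ g1 = 1 ⊽ 1 = 0
g4 = g3 ⊼ w = 0 ⊼ 1 = 1
g5 = g4 ⊼ v = 1 ⊼ 0 = 1
g6 = g3 ⊼ g5 = 0 ⊼ 1 = 1
g7 = u ∨ z = 0 ∨ 1 = 1
g8 = g4 ⊽ g7 = 1 ⊽ 1 = 0
g9 = g8 ⊽ g6 = 0 ⊽ 1 = 0
So g9 = 0.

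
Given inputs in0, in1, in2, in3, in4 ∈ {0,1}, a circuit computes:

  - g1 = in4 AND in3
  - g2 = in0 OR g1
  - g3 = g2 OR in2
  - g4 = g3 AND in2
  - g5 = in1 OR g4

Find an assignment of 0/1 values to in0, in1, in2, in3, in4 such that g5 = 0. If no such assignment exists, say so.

Check with in0=0, in1=0, in2=0, in3=1, in4=1:
g1 = in4 AND in3 = 1 AND 1 = 1
g2 = in0 OR g1 = 0 OR 1 = 1
g3 = g2 OR in2 = 1 OR 0 = 1
g4 = g3 AND in2 = 1 AND 0 = 0
g5 = in1 OR g4 = 0 OR 0 = 0
So g5 = 0 as required.

in0=0, in1=0, in2=0, in3=1, in4=1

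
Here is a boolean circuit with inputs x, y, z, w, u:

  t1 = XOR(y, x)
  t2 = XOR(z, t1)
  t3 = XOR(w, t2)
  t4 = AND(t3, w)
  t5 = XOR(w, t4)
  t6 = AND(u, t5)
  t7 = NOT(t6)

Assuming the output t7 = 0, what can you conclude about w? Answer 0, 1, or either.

1

t7 = NOT(t6) must be 0, so t6 = 1.
Every assignment with t7 = 0 has w = 1; there are 4 such assignment(s).
  x=0, y=0, z=1, w=1, u=1
  x=0, y=1, z=0, w=1, u=1
  x=1, y=0, z=0, w=1, u=1
  x=1, y=1, z=1, w=1, u=1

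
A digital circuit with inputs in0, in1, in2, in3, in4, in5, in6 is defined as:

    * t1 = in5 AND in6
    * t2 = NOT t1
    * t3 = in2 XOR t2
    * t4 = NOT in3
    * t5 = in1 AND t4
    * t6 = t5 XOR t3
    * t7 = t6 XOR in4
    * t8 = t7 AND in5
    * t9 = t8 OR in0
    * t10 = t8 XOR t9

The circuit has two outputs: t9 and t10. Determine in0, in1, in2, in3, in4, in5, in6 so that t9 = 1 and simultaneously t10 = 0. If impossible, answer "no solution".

in0=1, in1=0, in2=1, in3=1, in4=1, in5=1, in6=0

Check with in0=1, in1=0, in2=1, in3=1, in4=1, in5=1, in6=0:
t1 = in5 AND in6 = 1 AND 0 = 0
t2 = NOT t1 = NOT 0 = 1
t3 = in2 XOR t2 = 1 XOR 1 = 0
t4 = NOT in3 = NOT 1 = 0
t5 = in1 AND t4 = 0 AND 0 = 0
t6 = t5 XOR t3 = 0 XOR 0 = 0
t7 = t6 XOR in4 = 0 XOR 1 = 1
t8 = t7 AND in5 = 1 AND 1 = 1
t9 = t8 OR in0 = 1 OR 1 = 1
t10 = t8 XOR t9 = 1 XOR 1 = 0
So t9 = 1 and t10 = 0.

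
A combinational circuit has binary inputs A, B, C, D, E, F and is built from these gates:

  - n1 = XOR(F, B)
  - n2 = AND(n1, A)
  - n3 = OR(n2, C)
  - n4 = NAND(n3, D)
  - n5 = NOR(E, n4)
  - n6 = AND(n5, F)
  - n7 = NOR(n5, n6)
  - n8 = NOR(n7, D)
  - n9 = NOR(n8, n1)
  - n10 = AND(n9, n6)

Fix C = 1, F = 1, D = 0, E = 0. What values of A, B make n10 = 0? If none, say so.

A=0, B=1

Check with C = 1, F = 1, D = 0, E = 0 and A=0, B=1:
n1 = XOR(F, B) = XOR(1, 1) = 0
n2 = AND(n1, A) = AND(0, 0) = 0
n3 = OR(n2, C) = OR(0, 1) = 1
n4 = NAND(n3, D) = NAND(1, 0) = 1
n5 = NOR(E, n4) = NOR(0, 1) = 0
n6 = AND(n5, F) = AND(0, 1) = 0
n7 = NOR(n5, n6) = NOR(0, 0) = 1
n8 = NOR(n7, D) = NOR(1, 0) = 0
n9 = NOR(n8, n1) = NOR(0, 0) = 1
n10 = AND(n9, n6) = AND(1, 0) = 0
So n10 = 0.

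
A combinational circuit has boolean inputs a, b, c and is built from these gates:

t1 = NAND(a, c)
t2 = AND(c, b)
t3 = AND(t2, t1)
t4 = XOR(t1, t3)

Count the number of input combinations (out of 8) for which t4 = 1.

5

t4 = XOR(t1, t3) must be 1, so t1 and t3 differ.
Satisfying assignments:
  a=0, b=0, c=0
  a=0, b=0, c=1
  a=0, b=1, c=0
  a=1, b=0, c=0
  a=1, b=1, c=0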